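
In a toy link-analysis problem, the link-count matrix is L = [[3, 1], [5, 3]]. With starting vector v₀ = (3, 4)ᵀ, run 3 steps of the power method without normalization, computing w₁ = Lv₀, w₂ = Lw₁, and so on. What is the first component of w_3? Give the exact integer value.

w1 = Lv₀ = (3·3 + 1·4; 5·3 + 3·4) = (13, 27)
w2 = Lw1 = (3·13 + 1·27; 5·13 + 3·27) = (66, 146)
w3 = Lw2 = (344, 768)
The requested component of w3 is 344.

344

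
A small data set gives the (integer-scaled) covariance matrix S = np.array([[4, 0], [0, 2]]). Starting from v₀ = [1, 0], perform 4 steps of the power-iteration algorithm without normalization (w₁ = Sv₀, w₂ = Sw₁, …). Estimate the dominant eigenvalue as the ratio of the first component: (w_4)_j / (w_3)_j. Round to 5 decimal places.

w1 = Sv₀ = (4, 0)
w2 = Sw1 = (16, 0)
w3 = Sw2 = (64, 0)
w4 = Sw3 = (256, 0)
Ratio at component: 256 / 64 = 4.00000

4.00000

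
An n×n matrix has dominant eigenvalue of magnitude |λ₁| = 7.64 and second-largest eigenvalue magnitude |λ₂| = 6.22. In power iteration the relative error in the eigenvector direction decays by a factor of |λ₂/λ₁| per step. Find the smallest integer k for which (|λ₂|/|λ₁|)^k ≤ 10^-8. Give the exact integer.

|λ₂/λ₁| = 6.22/7.64 = 0.81414
Need k ≥ ln(10^-8) / ln(0.81414) = -18.4207 / -0.2056 ≈ 89.583
Smallest integer k satisfying the bound: 90

90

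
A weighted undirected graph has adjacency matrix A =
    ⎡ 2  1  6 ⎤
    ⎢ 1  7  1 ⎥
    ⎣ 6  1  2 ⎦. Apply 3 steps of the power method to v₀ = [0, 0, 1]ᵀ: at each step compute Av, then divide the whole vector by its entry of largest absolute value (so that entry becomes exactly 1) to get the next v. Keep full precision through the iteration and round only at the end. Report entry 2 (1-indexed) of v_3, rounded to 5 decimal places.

0.54984

Av0 = (6.000000, 1.000000, 2.000000); divide by 6.000000 → v1 = (1.000000, 0.166667, 0.333333)
Av1 = (4.166667, 2.500000, 6.833333); divide by 6.833333 → v2 = (0.609756, 0.365854, 1.000000)
Av2 = (7.585366, 4.170732, 6.024390); divide by 7.585366 → v3 = (1.000000, 0.549839, 0.794212)
Requested entry of v3: 171/311 = 0.54984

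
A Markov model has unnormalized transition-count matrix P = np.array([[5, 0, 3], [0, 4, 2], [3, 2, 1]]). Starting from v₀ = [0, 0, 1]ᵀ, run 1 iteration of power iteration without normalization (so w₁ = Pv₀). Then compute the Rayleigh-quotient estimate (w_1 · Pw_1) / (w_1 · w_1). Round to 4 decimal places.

λ ≈ 6.2857

w1 = Pv₀ = (5·0 + 0·0 + 3·1; 0·0 + 4·0 + 2·1; 3·0 + 2·0 + 1·1) = (3, 2, 1)
Pw1 = (18, 10, 14)
w1·Pw1 = 3·18 + 2·10 + 1·14 = 88; w1·w1 = 3·3 + 2·2 + 1·1 = 14
λ ≈ 88/14 = 6.2857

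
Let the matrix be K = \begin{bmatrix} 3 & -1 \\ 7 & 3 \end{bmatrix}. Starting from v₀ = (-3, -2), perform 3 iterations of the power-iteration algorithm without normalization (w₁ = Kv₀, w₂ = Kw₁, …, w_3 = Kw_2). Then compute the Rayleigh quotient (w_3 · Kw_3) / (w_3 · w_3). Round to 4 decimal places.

0.8391

w1 = Kv₀ = (-7, -27)
w2 = Kw1 = (6, -130)
w3 = Kw2 = (148, -348)
Kw3 = (792, -8)
w3·Kw3 = 148·792 + (-348)·(-8) = 120000; w3·w3 = 148·148 + (-348)·(-348) = 143008
λ ≈ 120000/143008 = 0.8391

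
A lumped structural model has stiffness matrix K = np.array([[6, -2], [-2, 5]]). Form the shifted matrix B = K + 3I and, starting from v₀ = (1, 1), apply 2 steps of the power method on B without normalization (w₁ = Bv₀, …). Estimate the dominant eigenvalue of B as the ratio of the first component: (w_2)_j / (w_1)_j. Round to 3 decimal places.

B = K + 3I has rows (9, -2); (-2, 8)
w1 = Bv₀ = (7, 6)
w2 = Bw1 = (51, 34)
Ratio: 51/7 = 7.286

7.286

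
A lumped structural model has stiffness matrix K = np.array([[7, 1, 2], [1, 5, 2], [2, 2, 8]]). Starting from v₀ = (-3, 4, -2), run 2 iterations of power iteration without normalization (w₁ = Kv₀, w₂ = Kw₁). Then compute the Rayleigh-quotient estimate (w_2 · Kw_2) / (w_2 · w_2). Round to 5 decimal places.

w1 = Kv₀ = (7·(-3) + 1·4 + 2·(-2); 1·(-3) + 5·4 + 2·(-2); 2·(-3) + 2·4 + 8·(-2)) = (-21, 13, -14)
w2 = Kw1 = (7·(-21) + 1·13 + 2·(-14); 1·(-21) + 5·13 + 2·(-14); 2·(-21) + 2·13 + 8·(-14)) = (-162, 16, -128)
Kw2 = (-1374, -338, -1316)
w2·Kw2 = (-162)·(-1374) + 16·(-338) + (-128)·(-1316) = 385628; w2·w2 = (-162)·(-162) + 16·16 + (-128)·(-128) = 42884
λ ≈ 385628/42884 = 8.99235

8.99235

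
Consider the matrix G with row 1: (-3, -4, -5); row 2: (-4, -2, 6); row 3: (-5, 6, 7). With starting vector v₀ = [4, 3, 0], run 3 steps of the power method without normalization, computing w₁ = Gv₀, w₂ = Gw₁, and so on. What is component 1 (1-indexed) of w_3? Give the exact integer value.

w1 = Gv₀ = ((-3)·4 + (-4)·3 + (-5)·0; (-4)·4 + (-2)·3 + 6·0; (-5)·4 + 6·3 + 7·0) = (-24, -22, -2)
w2 = Gw1 = ((-3)·(-24) + (-4)·(-22) + (-5)·(-2); (-4)·(-24) + (-2)·(-22) + 6·(-2); (-5)·(-24) + 6·(-22) + 7·(-2)) = (170, 128, -26)
w3 = Gw2 = (-892, -1092, -264)
The requested component of w3 is -892.

-892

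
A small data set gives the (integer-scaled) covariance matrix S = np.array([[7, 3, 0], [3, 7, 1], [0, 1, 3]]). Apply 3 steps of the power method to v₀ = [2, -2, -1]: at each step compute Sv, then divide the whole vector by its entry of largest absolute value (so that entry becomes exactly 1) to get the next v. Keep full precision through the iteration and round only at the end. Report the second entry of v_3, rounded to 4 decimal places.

Sv0 = (8.00000, -9.00000, -5.00000); divide by -9.00000 → v1 = (-0.88889, 1.00000, 0.55556)
Sv1 = (-3.22222, 4.88889, 2.66667); divide by 4.88889 → v2 = (-0.65909, 1.00000, 0.54545)
Sv2 = (-1.61364, 5.56818, 2.63636); divide by 5.56818 → v3 = (-0.28980, 1.00000, 0.47347)
Requested entry of v3: -245/-245 = 1.0000

1.0000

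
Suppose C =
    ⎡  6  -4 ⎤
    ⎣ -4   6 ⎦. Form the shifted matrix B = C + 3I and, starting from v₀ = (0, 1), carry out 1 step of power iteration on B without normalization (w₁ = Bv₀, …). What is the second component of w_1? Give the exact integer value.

9

B = C + 3I has rows (9, -4); (-4, 9)
w1 = Bv₀ = (-4, 9)
Requested component of w1: 9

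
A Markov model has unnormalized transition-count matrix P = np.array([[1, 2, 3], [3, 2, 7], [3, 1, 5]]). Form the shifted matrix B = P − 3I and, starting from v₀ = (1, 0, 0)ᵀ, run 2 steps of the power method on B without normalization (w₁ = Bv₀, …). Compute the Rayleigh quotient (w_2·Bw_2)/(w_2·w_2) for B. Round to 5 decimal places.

B = P − 3I has rows (-2, 2, 3); (3, -1, 7); (3, 1, 2)
w1 = Bv₀ = (-2, 3, 3)
w2 = Bw1 = (19, 12, 3)
Bw2 = (-5, 66, 75)
w2·Bw2 = 922; w2·w2 = 514; μ ≈ 922/514 = 1.79377

μ ≈ 1.79377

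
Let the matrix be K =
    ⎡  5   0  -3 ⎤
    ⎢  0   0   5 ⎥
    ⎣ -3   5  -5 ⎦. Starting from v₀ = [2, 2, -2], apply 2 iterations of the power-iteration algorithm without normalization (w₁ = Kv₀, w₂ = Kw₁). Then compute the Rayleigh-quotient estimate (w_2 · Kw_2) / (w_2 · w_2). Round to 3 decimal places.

w1 = Kv₀ = (5·2 + 0·2 + (-3)·(-2); 0·2 + 0·2 + 5·(-2); (-3)·2 + 5·2 + (-5)·(-2)) = (16, -10, 14)
w2 = Kw1 = (5·16 + 0·(-10) + (-3)·14; 0·16 + 0·(-10) + 5·14; (-3)·16 + 5·(-10) + (-5)·14) = (38, 70, -168)
Kw2 = (694, -840, 1076)
w2·Kw2 = 38·694 + 70·(-840) + (-168)·1076 = -213196; w2·w2 = 38·38 + 70·70 + (-168)·(-168) = 34568
λ ≈ -213196/34568 = -6.167

-6.167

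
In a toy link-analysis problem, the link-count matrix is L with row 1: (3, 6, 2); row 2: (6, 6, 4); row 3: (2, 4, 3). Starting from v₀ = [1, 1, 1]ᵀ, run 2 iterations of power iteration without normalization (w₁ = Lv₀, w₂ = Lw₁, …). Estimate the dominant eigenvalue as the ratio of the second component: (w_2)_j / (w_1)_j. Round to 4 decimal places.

w1 = Lv₀ = (3·1 + 6·1 + 2·1; 6·1 + 6·1 + 4·1; 2·1 + 4·1 + 3·1) = (11, 16, 9)
w2 = Lw1 = (3·11 + 6·16 + 2·9; 6·11 + 6·16 + 4·9; 2·11 + 4·16 + 3·9) = (147, 198, 113)
Ratio at component: 198 / 16 = 12.3750

λ ≈ 12.3750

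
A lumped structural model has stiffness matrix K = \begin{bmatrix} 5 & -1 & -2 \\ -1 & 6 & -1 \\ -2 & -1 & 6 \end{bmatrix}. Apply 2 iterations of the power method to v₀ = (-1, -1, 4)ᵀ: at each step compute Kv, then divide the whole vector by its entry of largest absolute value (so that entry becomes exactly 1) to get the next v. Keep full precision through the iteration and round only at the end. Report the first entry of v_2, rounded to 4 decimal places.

Kv0 = (-12.00000, -9.00000, 27.00000); divide by 27.00000 → v1 = (-0.44444, -0.33333, 1.00000)
Kv1 = (-3.88889, -2.55556, 7.22222); divide by 7.22222 → v2 = (-0.53846, -0.35385, 1.00000)
Requested entry of v2: -105/195 = -0.5385

-0.5385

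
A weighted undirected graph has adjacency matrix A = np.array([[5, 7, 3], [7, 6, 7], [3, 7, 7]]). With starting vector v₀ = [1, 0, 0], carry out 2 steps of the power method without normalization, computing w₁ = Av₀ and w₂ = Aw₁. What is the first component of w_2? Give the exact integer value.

w1 = Av₀ = (5, 7, 3)
w2 = Aw1 = (83, 98, 85)
The requested component of w2 is 83.

83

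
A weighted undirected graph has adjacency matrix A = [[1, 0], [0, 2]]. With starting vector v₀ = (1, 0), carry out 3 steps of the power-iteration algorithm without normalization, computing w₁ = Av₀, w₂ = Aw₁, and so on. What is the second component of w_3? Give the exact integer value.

0

w1 = Av₀ = (1·1 + 0·0; 0·1 + 2·0) = (1, 0)
w2 = Aw1 = (1·1 + 0·0; 0·1 + 2·0) = (1, 0)
w3 = Aw2 = (1, 0)
The requested component of w3 is 0.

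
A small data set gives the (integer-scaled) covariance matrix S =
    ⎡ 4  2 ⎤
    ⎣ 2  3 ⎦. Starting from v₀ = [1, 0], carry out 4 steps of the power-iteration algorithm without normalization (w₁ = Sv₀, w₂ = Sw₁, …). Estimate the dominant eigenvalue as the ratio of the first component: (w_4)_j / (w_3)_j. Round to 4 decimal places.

λ ≈ 5.5185

w1 = Sv₀ = (4·1 + 2·0; 2·1 + 3·0) = (4, 2)
w2 = Sw1 = (4·4 + 2·2; 2·4 + 3·2) = (20, 14)
w3 = Sw2 = (108, 82)
w4 = Sw3 = (596, 462)
Ratio at component: 596 / 108 = 5.5185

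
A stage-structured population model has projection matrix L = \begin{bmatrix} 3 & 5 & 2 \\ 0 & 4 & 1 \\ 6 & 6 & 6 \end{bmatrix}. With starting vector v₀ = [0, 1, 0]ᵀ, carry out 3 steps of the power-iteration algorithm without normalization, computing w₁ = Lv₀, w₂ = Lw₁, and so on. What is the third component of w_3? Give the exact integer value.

w1 = Lv₀ = (3·0 + 5·1 + 2·0; 0·0 + 4·1 + 1·0; 6·0 + 6·1 + 6·0) = (5, 4, 6)
w2 = Lw1 = (3·5 + 5·4 + 2·6; 0·5 + 4·4 + 1·6; 6·5 + 6·4 + 6·6) = (47, 22, 90)
w3 = Lw2 = (431, 178, 954)
The requested component of w3 is 954.

954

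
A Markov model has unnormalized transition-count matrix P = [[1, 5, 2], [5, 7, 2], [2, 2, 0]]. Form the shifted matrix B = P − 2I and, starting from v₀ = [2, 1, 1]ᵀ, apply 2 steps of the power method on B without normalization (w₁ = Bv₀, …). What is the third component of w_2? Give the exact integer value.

B = P − 2I has rows (-1, 5, 2); (5, 5, 2); (2, 2, -2)
w1 = Bv₀ = ((-1)·2 + 5·1 + 2·1; 5·2 + 5·1 + 2·1; 2·2 + 2·1 + (-2)·1) = (5, 17, 4)
w2 = Bw1 = ((-1)·5 + 5·17 + 2·4; 5·5 + 5·17 + 2·4; 2·5 + 2·17 + (-2)·4) = (88, 118, 36)
Requested component of w2: 36

36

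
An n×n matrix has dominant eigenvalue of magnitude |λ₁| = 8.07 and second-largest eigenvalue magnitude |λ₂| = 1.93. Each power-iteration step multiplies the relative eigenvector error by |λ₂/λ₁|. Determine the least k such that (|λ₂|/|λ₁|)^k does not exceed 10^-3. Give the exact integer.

5

|λ₂/λ₁| = 1.93/8.07 = 0.23916
Need k ≥ ln(10^-3) / ln(0.23916) = -6.9078 / -1.4306 ≈ 4.828
Smallest integer k satisfying the bound: 5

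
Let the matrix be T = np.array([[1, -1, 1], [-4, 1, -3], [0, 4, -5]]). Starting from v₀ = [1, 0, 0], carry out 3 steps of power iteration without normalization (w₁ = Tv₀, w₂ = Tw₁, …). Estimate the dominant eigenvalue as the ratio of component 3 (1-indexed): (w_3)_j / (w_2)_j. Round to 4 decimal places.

w1 = Tv₀ = (1, -4, 0)
w2 = Tw1 = (5, -8, -16)
w3 = Tw2 = (-3, 20, 48)
Ratio at component: 48 / -16 = -3.0000

-3.0000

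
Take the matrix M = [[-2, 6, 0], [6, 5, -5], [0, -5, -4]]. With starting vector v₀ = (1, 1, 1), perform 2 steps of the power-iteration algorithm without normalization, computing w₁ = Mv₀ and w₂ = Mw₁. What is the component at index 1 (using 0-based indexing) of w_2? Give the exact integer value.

99

w1 = Mv₀ = (4, 6, -9)
w2 = Mw1 = (28, 99, 6)
The requested component of w2 is 99.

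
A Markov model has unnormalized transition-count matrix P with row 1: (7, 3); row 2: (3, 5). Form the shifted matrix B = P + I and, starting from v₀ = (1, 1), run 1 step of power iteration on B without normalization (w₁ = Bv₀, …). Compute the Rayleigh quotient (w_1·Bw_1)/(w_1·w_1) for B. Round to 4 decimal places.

B = P + I has rows (8, 3); (3, 6)
w1 = Bv₀ = (11, 9)
Bw1 = (115, 87)
w1·Bw1 = 2048; w1·w1 = 202; μ ≈ 2048/202 = 10.1386

10.1386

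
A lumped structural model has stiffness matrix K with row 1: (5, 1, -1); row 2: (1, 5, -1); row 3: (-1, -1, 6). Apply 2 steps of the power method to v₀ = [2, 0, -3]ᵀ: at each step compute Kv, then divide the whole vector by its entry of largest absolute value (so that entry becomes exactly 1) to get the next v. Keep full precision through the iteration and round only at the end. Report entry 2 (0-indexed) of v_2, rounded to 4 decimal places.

Kv0 = (13.00000, 5.00000, -20.00000); divide by -20.00000 → v1 = (-0.65000, -0.25000, 1.00000)
Kv1 = (-4.50000, -2.90000, 6.90000); divide by 6.90000 → v2 = (-0.65217, -0.42029, 1.00000)
Requested entry of v2: -138/-138 = 1.0000

1.0000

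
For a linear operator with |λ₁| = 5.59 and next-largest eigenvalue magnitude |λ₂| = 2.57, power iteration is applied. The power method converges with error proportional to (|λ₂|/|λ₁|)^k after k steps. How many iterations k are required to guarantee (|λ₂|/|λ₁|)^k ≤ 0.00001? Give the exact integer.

15

|λ₂/λ₁| = 2.57/5.59 = 0.45975
Need k ≥ ln(0.00001) / ln(0.45975) = -11.5129 / -0.7771 ≈ 14.816
Smallest integer k satisfying the bound: 15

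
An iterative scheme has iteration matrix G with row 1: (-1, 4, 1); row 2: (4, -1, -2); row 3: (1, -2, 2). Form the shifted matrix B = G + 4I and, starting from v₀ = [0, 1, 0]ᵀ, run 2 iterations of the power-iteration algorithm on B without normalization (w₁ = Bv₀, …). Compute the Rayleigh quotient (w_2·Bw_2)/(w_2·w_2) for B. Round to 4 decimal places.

B = G + 4I has rows (3, 4, 1); (4, 3, -2); (1, -2, 6)
w1 = Bv₀ = (4, 3, -2)
w2 = Bw1 = (22, 29, -14)
Bw2 = (168, 203, -120)
w2·Bw2 = 11263; w2·w2 = 1521; μ ≈ 11263/1521 = 7.4050

μ ≈ 7.4050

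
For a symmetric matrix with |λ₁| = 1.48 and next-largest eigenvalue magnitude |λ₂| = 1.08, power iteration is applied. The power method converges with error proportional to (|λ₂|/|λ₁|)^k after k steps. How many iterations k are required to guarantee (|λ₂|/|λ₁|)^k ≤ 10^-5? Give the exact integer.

37

|λ₂/λ₁| = 1.08/1.48 = 0.72973
Need k ≥ ln(10^-5) / ln(0.72973) = -11.5129 / -0.3151 ≈ 36.540
Smallest integer k satisfying the bound: 37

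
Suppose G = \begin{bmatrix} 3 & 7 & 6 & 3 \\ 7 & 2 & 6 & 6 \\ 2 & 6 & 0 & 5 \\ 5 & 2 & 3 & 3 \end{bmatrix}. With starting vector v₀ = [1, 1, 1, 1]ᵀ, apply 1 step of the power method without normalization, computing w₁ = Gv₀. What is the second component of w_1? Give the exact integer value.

w1 = Gv₀ = (3·1 + 7·1 + 6·1 + 3·1; 7·1 + 2·1 + 6·1 + 6·1; 2·1 + 6·1 + 0·1 + 5·1; 5·1 + 2·1 + 3·1 + 3·1) = (19, 21, 13, 13)
The requested component of w1 is 21.

21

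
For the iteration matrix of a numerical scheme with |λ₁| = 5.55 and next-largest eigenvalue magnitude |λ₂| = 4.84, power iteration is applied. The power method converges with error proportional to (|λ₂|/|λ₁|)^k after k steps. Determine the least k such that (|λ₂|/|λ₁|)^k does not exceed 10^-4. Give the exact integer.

|λ₂/λ₁| = 4.84/5.55 = 0.87207
Need k ≥ ln(10^-4) / ln(0.87207) = -9.2103 / -0.1369 ≈ 67.286
Smallest integer k satisfying the bound: 68

68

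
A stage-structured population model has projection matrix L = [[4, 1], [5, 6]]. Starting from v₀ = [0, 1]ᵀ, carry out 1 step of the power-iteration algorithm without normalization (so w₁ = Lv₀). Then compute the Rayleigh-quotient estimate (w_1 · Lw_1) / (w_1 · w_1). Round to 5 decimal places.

λ ≈ 6.91892

w1 = Lv₀ = (4·0 + 1·1; 5·0 + 6·1) = (1, 6)
Lw1 = (10, 41)
w1·Lw1 = 1·10 + 6·41 = 256; w1·w1 = 1·1 + 6·6 = 37
λ ≈ 256/37 = 6.91892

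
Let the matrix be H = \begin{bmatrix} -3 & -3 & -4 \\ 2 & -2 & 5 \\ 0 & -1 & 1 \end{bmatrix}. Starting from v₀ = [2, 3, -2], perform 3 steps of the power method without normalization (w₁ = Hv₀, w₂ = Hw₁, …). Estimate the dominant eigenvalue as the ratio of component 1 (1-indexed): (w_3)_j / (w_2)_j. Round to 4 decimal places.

w1 = Hv₀ = (-7, -12, -5)
w2 = Hw1 = (77, -15, 7)
w3 = Hw2 = (-214, 219, 22)
Ratio at component: -214 / 77 = -2.7792

λ ≈ -2.7792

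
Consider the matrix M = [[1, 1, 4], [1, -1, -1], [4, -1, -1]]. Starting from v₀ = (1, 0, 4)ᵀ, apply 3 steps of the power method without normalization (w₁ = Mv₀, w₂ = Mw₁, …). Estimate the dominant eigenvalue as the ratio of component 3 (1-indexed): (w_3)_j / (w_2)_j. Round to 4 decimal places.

λ ≈ -0.4930

w1 = Mv₀ = (1·1 + 1·0 + 4·4; 1·1 + (-1)·0 + (-1)·4; 4·1 + (-1)·0 + (-1)·4) = (17, -3, 0)
w2 = Mw1 = (1·17 + 1·(-3) + 4·0; 1·17 + (-1)·(-3) + (-1)·0; 4·17 + (-1)·(-3) + (-1)·0) = (14, 20, 71)
w3 = Mw2 = (318, -77, -35)
Ratio at component: -35 / 71 = -0.4930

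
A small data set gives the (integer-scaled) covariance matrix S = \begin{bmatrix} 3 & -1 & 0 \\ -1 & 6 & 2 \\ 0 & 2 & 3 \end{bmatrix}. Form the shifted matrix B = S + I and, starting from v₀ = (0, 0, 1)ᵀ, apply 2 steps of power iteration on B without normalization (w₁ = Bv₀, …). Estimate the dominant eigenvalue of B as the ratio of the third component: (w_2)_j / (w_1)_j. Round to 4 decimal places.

5.0000

B = S + I has rows (4, -1, 0); (-1, 7, 2); (0, 2, 4)
w1 = Bv₀ = (0, 2, 4)
w2 = Bw1 = (-2, 22, 20)
Ratio: 20/4 = 5.0000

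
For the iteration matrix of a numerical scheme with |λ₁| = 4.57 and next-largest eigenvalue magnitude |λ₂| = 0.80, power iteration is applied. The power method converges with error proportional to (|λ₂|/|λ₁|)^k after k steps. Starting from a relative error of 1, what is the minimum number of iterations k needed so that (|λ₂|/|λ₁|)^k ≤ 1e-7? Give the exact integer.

|λ₂/λ₁| = 0.80/4.57 = 0.17505
Need k ≥ ln(1e-7) / ln(0.17505) = -16.1181 / -1.7427 ≈ 9.249
Smallest integer k satisfying the bound: 10

10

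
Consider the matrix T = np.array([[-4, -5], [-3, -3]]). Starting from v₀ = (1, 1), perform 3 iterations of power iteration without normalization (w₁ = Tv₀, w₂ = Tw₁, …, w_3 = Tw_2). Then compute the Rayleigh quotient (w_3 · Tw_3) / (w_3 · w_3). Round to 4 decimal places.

-7.4051

w1 = Tv₀ = ((-4)·1 + (-5)·1; (-3)·1 + (-3)·1) = (-9, -6)
w2 = Tw1 = ((-4)·(-9) + (-5)·(-6); (-3)·(-9) + (-3)·(-6)) = (66, 45)
w3 = Tw2 = (-489, -333)
Tw3 = (3621, 2466)
w3·Tw3 = (-489)·3621 + (-333)·2466 = -2591847; w3·w3 = (-489)·(-489) + (-333)·(-333) = 350010
λ ≈ -2591847/350010 = -7.4051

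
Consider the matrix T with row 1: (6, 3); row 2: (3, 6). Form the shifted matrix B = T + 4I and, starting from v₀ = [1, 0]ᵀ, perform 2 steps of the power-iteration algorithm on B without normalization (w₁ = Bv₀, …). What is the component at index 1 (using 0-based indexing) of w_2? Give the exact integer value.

B = T + 4I has rows (10, 3); (3, 10)
w1 = Bv₀ = (10, 3)
w2 = Bw1 = (109, 60)
Requested component of w2: 60

60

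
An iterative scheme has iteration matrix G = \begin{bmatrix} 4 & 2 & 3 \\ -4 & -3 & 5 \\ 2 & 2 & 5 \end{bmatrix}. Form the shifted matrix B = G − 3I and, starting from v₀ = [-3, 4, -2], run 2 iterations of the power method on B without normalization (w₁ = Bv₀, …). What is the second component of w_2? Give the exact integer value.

126

B = G − 3I has rows (1, 2, 3); (-4, -6, 5); (2, 2, 2)
w1 = Bv₀ = (-1, -22, -2)
w2 = Bw1 = (-51, 126, -50)
Requested component of w2: 126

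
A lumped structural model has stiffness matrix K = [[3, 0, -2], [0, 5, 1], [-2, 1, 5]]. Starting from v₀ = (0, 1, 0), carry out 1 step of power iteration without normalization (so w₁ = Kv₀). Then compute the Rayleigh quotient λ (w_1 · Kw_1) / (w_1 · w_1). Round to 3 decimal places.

w1 = Kv₀ = (3·0 + 0·1 + (-2)·0; 0·0 + 5·1 + 1·0; (-2)·0 + 1·1 + 5·0) = (0, 5, 1)
Kw1 = (-2, 26, 10)
w1·Kw1 = 0·(-2) + 5·26 + 1·10 = 140; w1·w1 = 0·0 + 5·5 + 1·1 = 26
λ ≈ 140/26 = 5.385

λ ≈ 5.385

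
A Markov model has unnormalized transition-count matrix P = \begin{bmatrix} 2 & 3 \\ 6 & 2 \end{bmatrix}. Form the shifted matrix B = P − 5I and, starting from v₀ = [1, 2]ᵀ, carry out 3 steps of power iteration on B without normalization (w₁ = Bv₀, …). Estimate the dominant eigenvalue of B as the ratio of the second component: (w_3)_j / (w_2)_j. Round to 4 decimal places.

-6.0000

B = P − 5I has rows (-3, 3); (6, -3)
w1 = Bv₀ = ((-3)·1 + 3·2; 6·1 + (-3)·2) = (3, 0)
w2 = Bw1 = ((-3)·3 + 3·0; 6·3 + (-3)·0) = (-9, 18)
w3 = Bw2 = (81, -108)
Ratio: -108/18 = -6.0000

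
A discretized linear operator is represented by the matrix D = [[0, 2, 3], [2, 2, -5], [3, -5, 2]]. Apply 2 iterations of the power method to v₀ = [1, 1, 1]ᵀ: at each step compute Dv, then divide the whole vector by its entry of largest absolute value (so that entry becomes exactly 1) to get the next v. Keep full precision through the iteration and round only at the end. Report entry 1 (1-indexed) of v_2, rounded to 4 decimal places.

Dv0 = (5.00000, -1.00000, 0.00000); divide by 5.00000 → v1 = (1.00000, -0.20000, 0.00000)
Dv1 = (-0.40000, 1.60000, 4.00000); divide by 4.00000 → v2 = (-0.10000, 0.40000, 1.00000)
Requested entry of v2: -2/20 = -0.1000

-0.1000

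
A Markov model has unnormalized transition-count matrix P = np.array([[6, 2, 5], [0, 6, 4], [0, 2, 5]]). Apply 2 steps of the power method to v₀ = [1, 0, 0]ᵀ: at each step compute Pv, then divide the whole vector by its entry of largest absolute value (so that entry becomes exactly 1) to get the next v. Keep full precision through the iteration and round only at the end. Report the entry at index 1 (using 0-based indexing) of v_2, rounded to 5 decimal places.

0.00000

Pv0 = (6.000000, 0.000000, 0.000000); divide by 6.000000 → v1 = (1.000000, 0.000000, 0.000000)
Pv1 = (6.000000, 0.000000, 0.000000); divide by 6.000000 → v2 = (1.000000, 0.000000, 0.000000)
Requested entry of v2: 0/36 = 0.00000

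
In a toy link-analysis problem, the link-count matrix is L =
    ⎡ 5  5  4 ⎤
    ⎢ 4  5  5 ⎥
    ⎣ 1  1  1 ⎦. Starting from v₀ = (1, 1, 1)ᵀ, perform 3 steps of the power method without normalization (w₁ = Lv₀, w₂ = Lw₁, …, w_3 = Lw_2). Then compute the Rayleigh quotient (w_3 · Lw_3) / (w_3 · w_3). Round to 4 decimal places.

w1 = Lv₀ = (5·1 + 5·1 + 4·1; 4·1 + 5·1 + 5·1; 1·1 + 1·1 + 1·1) = (14, 14, 3)
w2 = Lw1 = (5·14 + 5·14 + 4·3; 4·14 + 5·14 + 5·3; 1·14 + 1·14 + 1·3) = (152, 141, 31)
w3 = Lw2 = (1589, 1468, 324)
Lw3 = (16581, 15316, 3381)
w3·Lw3 = 1589·16581 + 1468·15316 + 324·3381 = 49926541; w3·w3 = 1589·1589 + 1468·1468 + 324·324 = 4784921
λ ≈ 49926541/4784921 = 10.4341

λ ≈ 10.4341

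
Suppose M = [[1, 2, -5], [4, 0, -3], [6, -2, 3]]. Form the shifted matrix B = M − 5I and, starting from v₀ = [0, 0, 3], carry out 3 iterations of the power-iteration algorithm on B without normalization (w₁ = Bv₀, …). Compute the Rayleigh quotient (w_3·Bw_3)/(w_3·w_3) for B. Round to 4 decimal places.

B = M − 5I has rows (-4, 2, -5); (4, -5, -3); (6, -2, -2)
w1 = Bv₀ = ((-4)·0 + 2·0 + (-5)·3; 4·0 + (-5)·0 + (-3)·3; 6·0 + (-2)·0 + (-2)·3) = (-15, -9, -6)
w2 = Bw1 = ((-4)·(-15) + 2·(-9) + (-5)·(-6); 4·(-15) + (-5)·(-9) + (-3)·(-6); 6·(-15) + (-2)·(-9) + (-2)·(-6)) = (72, 3, -60)
w3 = Bw2 = (18, 453, 546)
Bw3 = (-1896, -3831, -1890)
w3·Bw3 = -2801511; w3·w3 = 503649; μ ≈ -2801511/503649 = -5.5624

-5.5624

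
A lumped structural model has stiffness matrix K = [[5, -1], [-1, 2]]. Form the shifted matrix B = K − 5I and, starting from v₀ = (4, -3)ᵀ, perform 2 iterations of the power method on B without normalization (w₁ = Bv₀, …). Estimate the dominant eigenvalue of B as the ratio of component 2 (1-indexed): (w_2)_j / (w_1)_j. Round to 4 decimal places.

B = K − 5I has rows (0, -1); (-1, -3)
w1 = Bv₀ = (3, 5)
w2 = Bw1 = (-5, -18)
Ratio: -18/5 = -3.6000

-3.6000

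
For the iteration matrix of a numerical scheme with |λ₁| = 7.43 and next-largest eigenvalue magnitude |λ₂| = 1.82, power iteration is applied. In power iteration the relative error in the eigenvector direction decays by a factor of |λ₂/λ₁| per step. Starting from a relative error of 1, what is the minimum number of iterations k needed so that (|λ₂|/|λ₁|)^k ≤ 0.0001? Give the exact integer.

|λ₂/λ₁| = 1.82/7.43 = 0.24495
Need k ≥ ln(0.0001) / ln(0.24495) = -9.2103 / -1.4067 ≈ 6.548
Smallest integer k satisfying the bound: 7

7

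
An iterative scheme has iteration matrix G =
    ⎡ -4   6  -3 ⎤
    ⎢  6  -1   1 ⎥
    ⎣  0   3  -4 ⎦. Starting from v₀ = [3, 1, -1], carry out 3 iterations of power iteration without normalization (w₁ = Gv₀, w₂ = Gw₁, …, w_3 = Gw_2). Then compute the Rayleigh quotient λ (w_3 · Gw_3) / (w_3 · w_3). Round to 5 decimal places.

-9.28093

w1 = Gv₀ = ((-4)·3 + 6·1 + (-3)·(-1); 6·3 + (-1)·1 + 1·(-1); 0·3 + 3·1 + (-4)·(-1)) = (-3, 16, 7)
w2 = Gw1 = ((-4)·(-3) + 6·16 + (-3)·7; 6·(-3) + (-1)·16 + 1·7; 0·(-3) + 3·16 + (-4)·7) = (87, -27, 20)
w3 = Gw2 = (-570, 569, -161)
Gw3 = (6177, -4150, 2351)
w3·Gw3 = (-570)·6177 + 569·(-4150) + (-161)·2351 = -6260751; w3·w3 = (-570)·(-570) + 569·569 + (-161)·(-161) = 674582
λ ≈ -6260751/674582 = -9.28093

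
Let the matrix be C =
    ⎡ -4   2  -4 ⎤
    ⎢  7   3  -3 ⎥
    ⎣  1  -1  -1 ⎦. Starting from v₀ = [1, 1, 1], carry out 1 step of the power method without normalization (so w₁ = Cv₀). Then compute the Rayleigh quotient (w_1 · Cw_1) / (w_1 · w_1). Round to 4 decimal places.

λ ≈ -4.2558

w1 = Cv₀ = ((-4)·1 + 2·1 + (-4)·1; 7·1 + 3·1 + (-3)·1; 1·1 + (-1)·1 + (-1)·1) = (-6, 7, -1)
Cw1 = (42, -18, -12)
w1·Cw1 = (-6)·42 + 7·(-18) + (-1)·(-12) = -366; w1·w1 = (-6)·(-6) + 7·7 + (-1)·(-1) = 86
λ ≈ -366/86 = -4.2558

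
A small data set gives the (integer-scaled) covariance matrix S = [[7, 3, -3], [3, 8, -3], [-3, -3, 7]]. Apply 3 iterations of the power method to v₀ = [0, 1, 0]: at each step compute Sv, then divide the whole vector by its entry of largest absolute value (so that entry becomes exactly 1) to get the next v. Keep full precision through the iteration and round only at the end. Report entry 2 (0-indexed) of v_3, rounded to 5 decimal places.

Sv0 = (3.000000, 8.000000, -3.000000); divide by 8.000000 → v1 = (0.375000, 1.000000, -0.375000)
Sv1 = (6.750000, 10.250000, -6.750000); divide by 10.250000 → v2 = (0.658537, 1.000000, -0.658537)
Sv2 = (9.585366, 11.951220, -9.585366); divide by 11.951220 → v3 = (0.802041, 1.000000, -0.802041)
Requested entry of v3: -786/980 = -0.80204

-0.80204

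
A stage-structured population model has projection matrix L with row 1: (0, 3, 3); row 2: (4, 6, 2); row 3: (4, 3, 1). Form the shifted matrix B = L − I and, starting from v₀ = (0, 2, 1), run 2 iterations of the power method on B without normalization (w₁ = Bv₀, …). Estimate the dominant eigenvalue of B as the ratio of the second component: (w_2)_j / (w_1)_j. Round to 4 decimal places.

B = L − I has rows (-1, 3, 3); (4, 5, 2); (4, 3, 0)
w1 = Bv₀ = ((-1)·0 + 3·2 + 3·1; 4·0 + 5·2 + 2·1; 4·0 + 3·2 + 0·1) = (9, 12, 6)
w2 = Bw1 = ((-1)·9 + 3·12 + 3·6; 4·9 + 5·12 + 2·6; 4·9 + 3·12 + 0·6) = (45, 108, 72)
Ratio: 108/12 = 9.0000

9.0000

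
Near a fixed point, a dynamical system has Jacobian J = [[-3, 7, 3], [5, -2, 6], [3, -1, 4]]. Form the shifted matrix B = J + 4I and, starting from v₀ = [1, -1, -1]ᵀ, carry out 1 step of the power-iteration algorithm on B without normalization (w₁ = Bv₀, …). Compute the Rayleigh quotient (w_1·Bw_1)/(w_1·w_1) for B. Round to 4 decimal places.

μ ≈ 7.8019

B = J + 4I has rows (1, 7, 3); (5, 2, 6); (3, -1, 8)
w1 = Bv₀ = (1·1 + 7·(-1) + 3·(-1); 5·1 + 2·(-1) + 6·(-1); 3·1 + (-1)·(-1) + 8·(-1)) = (-9, -3, -4)
Bw1 = (-42, -75, -56)
w1·Bw1 = 827; w1·w1 = 106; μ ≈ 827/106 = 7.8019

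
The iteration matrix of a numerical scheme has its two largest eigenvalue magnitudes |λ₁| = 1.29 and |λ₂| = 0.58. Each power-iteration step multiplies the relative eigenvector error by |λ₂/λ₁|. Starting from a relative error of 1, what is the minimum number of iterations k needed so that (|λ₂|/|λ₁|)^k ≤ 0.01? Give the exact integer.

6

|λ₂/λ₁| = 0.58/1.29 = 0.44961
Need k ≥ ln(0.01) / ln(0.44961) = -4.6052 / -0.7994 ≈ 5.761
Smallest integer k satisfying the bound: 6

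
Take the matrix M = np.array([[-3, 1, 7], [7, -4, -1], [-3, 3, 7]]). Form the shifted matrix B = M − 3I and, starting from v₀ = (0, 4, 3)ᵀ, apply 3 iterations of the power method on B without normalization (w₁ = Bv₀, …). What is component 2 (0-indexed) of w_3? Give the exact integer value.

855

B = M − 3I has rows (-6, 1, 7); (7, -7, -1); (-3, 3, 4)
w1 = Bv₀ = ((-6)·0 + 1·4 + 7·3; 7·0 + (-7)·4 + (-1)·3; (-3)·0 + 3·4 + 4·3) = (25, -31, 24)
w2 = Bw1 = ((-6)·25 + 1·(-31) + 7·24; 7·25 + (-7)·(-31) + (-1)·24; (-3)·25 + 3·(-31) + 4·24) = (-13, 368, -72)
w3 = Bw2 = (-58, -2595, 855)
Requested component of w3: 855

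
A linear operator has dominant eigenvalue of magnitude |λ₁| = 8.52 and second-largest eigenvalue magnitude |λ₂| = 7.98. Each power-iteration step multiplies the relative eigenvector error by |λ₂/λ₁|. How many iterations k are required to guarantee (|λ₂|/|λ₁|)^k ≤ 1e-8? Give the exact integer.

282

|λ₂/λ₁| = 7.98/8.52 = 0.93662
Need k ≥ ln(1e-8) / ln(0.93662) = -18.4207 / -0.0655 ≈ 281.327
Smallest integer k satisfying the bound: 282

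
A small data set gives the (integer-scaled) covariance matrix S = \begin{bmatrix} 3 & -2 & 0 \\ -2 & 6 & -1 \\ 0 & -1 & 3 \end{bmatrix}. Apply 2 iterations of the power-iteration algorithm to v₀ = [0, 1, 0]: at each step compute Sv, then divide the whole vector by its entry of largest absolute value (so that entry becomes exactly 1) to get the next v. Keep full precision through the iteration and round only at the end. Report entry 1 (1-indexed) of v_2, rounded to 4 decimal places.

Sv0 = (-2.00000, 6.00000, -1.00000); divide by 6.00000 → v1 = (-0.33333, 1.00000, -0.16667)
Sv1 = (-3.00000, 6.83333, -1.50000); divide by 6.83333 → v2 = (-0.43902, 1.00000, -0.21951)
Requested entry of v2: -18/41 = -0.4390

-0.4390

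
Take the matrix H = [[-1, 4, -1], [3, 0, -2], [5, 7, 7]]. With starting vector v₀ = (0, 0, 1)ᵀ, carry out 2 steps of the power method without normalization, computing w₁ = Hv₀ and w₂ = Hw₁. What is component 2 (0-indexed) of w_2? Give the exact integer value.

w1 = Hv₀ = ((-1)·0 + 4·0 + (-1)·1; 3·0 + 0·0 + (-2)·1; 5·0 + 7·0 + 7·1) = (-1, -2, 7)
w2 = Hw1 = ((-1)·(-1) + 4·(-2) + (-1)·7; 3·(-1) + 0·(-2) + (-2)·7; 5·(-1) + 7·(-2) + 7·7) = (-14, -17, 30)
The requested component of w2 is 30.

30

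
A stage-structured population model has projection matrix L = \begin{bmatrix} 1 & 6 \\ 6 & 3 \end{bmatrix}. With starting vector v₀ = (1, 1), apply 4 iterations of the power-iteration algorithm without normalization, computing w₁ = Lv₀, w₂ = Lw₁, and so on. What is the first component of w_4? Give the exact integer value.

w1 = Lv₀ = (1·1 + 6·1; 6·1 + 3·1) = (7, 9)
w2 = Lw1 = (1·7 + 6·9; 6·7 + 3·9) = (61, 69)
w3 = Lw2 = (475, 573)
w4 = Lw3 = (3913, 4569)
The requested component of w4 is 3913.

3913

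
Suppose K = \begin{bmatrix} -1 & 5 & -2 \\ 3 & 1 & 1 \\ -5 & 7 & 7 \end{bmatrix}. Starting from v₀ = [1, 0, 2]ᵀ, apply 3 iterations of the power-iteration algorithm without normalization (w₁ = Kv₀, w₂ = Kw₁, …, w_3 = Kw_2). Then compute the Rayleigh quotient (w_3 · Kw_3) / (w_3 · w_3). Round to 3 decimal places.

8.973

w1 = Kv₀ = ((-1)·1 + 5·0 + (-2)·2; 3·1 + 1·0 + 1·2; (-5)·1 + 7·0 + 7·2) = (-5, 5, 9)
w2 = Kw1 = ((-1)·(-5) + 5·5 + (-2)·9; 3·(-5) + 1·5 + 1·9; (-5)·(-5) + 7·5 + 7·9) = (12, -1, 123)
w3 = Kw2 = (-263, 158, 794)
Kw3 = (-535, 163, 7979)
w3·Kw3 = (-263)·(-535) + 158·163 + 794·7979 = 6501785; w3·w3 = (-263)·(-263) + 158·158 + 794·794 = 724569
λ ≈ 6501785/724569 = 8.973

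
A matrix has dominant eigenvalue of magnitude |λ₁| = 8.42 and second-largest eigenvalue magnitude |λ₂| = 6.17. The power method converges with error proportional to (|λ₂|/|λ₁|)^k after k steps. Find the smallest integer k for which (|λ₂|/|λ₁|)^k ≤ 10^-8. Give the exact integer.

60

|λ₂/λ₁| = 6.17/8.42 = 0.73278
Need k ≥ ln(10^-8) / ln(0.73278) = -18.4207 / -0.3109 ≈ 59.247
Smallest integer k satisfying the bound: 60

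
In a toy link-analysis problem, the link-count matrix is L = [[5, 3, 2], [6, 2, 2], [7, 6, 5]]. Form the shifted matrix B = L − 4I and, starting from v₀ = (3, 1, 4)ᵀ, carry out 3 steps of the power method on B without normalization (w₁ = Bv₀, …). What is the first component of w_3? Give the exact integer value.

B = L − 4I has rows (1, 3, 2); (6, -2, 2); (7, 6, 1)
w1 = Bv₀ = (1·3 + 3·1 + 2·4; 6·3 + (-2)·1 + 2·4; 7·3 + 6·1 + 1·4) = (14, 24, 31)
w2 = Bw1 = (1·14 + 3·24 + 2·31; 6·14 + (-2)·24 + 2·31; 7·14 + 6·24 + 1·31) = (148, 98, 273)
w3 = Bw2 = (988, 1238, 1897)
Requested component of w3: 988

988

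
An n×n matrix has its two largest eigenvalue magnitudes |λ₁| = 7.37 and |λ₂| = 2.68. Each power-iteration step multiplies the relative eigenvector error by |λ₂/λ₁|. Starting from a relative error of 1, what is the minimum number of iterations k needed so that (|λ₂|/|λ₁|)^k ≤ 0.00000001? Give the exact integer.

|λ₂/λ₁| = 2.68/7.37 = 0.36364
Need k ≥ ln(0.00000001) / ln(0.36364) = -18.4207 / -1.0116 ≈ 18.209
Smallest integer k satisfying the bound: 19

19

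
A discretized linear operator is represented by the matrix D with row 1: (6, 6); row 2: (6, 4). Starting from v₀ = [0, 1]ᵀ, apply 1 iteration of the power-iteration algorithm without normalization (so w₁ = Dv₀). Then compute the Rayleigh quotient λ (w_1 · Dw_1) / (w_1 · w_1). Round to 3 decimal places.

10.923

w1 = Dv₀ = (6, 4)
Dw1 = (60, 52)
w1·Dw1 = 6·60 + 4·52 = 568; w1·w1 = 6·6 + 4·4 = 52
λ ≈ 568/52 = 10.923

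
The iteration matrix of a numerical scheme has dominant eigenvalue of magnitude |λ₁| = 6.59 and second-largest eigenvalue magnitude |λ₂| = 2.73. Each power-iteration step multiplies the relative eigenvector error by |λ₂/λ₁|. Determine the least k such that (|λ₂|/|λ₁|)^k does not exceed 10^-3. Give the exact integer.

8

|λ₂/λ₁| = 2.73/6.59 = 0.41426
Need k ≥ ln(10^-3) / ln(0.41426) = -6.9078 / -0.8813 ≈ 7.839
Smallest integer k satisfying the bound: 8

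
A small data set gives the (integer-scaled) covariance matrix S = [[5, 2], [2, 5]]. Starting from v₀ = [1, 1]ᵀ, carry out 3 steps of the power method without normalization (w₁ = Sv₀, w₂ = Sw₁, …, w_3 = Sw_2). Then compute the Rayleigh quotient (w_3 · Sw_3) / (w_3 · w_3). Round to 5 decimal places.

λ ≈ 7.00000

w1 = Sv₀ = (7, 7)
w2 = Sw1 = (49, 49)
w3 = Sw2 = (343, 343)
Sw3 = (2401, 2401)
w3·Sw3 = 343·2401 + 343·2401 = 1647086; w3·w3 = 343·343 + 343·343 = 235298
λ ≈ 1647086/235298 = 7.00000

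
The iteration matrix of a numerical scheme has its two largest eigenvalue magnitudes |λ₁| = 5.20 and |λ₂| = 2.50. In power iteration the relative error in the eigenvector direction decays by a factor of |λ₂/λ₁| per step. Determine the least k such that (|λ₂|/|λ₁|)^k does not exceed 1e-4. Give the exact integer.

|λ₂/λ₁| = 2.50/5.20 = 0.48077
Need k ≥ ln(1e-4) / ln(0.48077) = -9.2103 / -0.7324 ≈ 12.576
Smallest integer k satisfying the bound: 13

13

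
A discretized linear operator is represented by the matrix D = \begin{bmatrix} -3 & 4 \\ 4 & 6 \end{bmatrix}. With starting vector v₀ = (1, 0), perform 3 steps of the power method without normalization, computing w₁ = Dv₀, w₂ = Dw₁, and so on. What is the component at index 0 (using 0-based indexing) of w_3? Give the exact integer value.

-27

w1 = Dv₀ = (-3, 4)
w2 = Dw1 = (25, 12)
w3 = Dw2 = (-27, 172)
The requested component of w3 is -27.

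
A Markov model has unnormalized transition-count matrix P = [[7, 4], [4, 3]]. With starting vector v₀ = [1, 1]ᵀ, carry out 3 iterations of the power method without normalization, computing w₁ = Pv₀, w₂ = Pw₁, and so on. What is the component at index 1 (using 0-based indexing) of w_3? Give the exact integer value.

w1 = Pv₀ = (11, 7)
w2 = Pw1 = (105, 65)
w3 = Pw2 = (995, 615)
The requested component of w3 is 615.

615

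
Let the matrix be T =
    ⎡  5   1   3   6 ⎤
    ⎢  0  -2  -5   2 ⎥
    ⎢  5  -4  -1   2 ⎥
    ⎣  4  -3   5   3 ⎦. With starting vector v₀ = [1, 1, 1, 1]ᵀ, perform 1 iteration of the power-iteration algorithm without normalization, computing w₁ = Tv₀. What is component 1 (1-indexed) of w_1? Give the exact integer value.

15

w1 = Tv₀ = (5·1 + 1·1 + 3·1 + 6·1; 0·1 + (-2)·1 + (-5)·1 + 2·1; 5·1 + (-4)·1 + (-1)·1 + 2·1; 4·1 + (-3)·1 + 5·1 + 3·1) = (15, -5, 2, 9)
The requested component of w1 is 15.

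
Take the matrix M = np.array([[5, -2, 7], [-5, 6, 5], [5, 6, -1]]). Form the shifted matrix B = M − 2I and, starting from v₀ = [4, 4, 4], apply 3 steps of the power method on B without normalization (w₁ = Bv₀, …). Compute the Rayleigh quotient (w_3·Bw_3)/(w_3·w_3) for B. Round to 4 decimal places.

B = M − 2I has rows (3, -2, 7); (-5, 4, 5); (5, 6, -3)
w1 = Bv₀ = (3·4 + (-2)·4 + 7·4; (-5)·4 + 4·4 + 5·4; 5·4 + 6·4 + (-3)·4) = (32, 16, 32)
w2 = Bw1 = (3·32 + (-2)·16 + 7·32; (-5)·32 + 4·16 + 5·32; 5·32 + 6·16 + (-3)·32) = (288, 64, 160)
w3 = Bw2 = (1856, -384, 1344)
Bw3 = (15744, -4096, 2944)
w3·Bw3 = 34750464; w3·w3 = 5398528; μ ≈ 34750464/5398528 = 6.4370

μ ≈ 6.4370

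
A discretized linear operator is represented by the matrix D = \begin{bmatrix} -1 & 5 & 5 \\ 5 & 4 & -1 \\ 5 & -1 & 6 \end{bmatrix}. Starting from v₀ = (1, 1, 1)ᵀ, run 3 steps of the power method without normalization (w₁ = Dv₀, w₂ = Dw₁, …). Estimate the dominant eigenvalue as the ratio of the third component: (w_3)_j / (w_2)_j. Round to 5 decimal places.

w1 = Dv₀ = (9, 8, 10)
w2 = Dw1 = (81, 67, 97)
w3 = Dw2 = (739, 576, 920)
Ratio at component: 920 / 97 = 9.48454

λ ≈ 9.48454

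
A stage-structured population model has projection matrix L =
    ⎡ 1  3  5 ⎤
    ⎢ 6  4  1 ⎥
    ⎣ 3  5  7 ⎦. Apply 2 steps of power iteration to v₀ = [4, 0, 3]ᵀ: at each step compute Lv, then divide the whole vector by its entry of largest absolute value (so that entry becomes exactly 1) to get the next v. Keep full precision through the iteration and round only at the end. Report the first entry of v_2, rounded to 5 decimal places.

0.62648

Lv0 = (19.000000, 27.000000, 33.000000); divide by 33.000000 → v1 = (0.575758, 0.818182, 1.000000)
Lv1 = (8.030303, 7.727273, 12.818182); divide by 12.818182 → v2 = (0.626478, 0.602837, 1.000000)
Requested entry of v2: 265/423 = 0.62648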